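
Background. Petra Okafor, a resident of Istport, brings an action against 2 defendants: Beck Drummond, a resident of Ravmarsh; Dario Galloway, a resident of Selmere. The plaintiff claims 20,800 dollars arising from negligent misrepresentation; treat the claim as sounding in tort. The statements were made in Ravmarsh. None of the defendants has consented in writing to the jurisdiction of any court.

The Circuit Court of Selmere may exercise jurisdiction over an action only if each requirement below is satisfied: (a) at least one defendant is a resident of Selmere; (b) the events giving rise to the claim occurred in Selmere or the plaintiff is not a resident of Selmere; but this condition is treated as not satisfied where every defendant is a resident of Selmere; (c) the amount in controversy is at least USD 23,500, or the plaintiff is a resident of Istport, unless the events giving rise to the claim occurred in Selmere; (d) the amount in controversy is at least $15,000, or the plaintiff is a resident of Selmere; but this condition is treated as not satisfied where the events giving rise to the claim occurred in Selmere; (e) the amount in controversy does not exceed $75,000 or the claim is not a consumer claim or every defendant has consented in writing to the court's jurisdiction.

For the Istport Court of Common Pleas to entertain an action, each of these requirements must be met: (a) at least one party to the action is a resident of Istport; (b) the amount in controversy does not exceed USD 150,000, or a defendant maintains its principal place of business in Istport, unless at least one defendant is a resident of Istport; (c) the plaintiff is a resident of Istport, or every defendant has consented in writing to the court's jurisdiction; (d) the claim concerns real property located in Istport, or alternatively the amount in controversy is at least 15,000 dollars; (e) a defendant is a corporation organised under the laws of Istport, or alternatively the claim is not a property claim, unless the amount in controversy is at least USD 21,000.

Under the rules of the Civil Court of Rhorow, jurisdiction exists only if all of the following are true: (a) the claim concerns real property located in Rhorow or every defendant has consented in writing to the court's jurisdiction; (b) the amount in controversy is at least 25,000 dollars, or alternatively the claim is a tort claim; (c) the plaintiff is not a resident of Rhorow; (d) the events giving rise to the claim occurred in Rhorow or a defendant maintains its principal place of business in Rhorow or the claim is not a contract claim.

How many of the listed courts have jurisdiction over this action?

The Circuit Court of Selmere:
  (a) Dario Galloway resides in Selmere. Satisfied.
  (b) The plaintiff resides in Istport, which is not Selmere — that alternative is enough. The exception is not triggered, since the defendants reside as follows — Beck Drummond in Ravmarsh, Dario Galloway in Selmere — not all in Selmere. Condition met.
  (c) The plaintiff resides in Istport — that alternative is enough. Satisfied.
  (d) The amount in controversy is USD 20,800, which meets the USD 15,000 floor, so this disjunct is met. The exception is not triggered, since the operative events occurred in Ravmarsh, not Selmere. Condition met.
  (e) The amount in controversy is USD 20,800, within the 75,000 dollars ceiling, so one alternative holds. Met.
  → The court has jurisdiction.
The Istport Court of Common Pleas:
  (a) Petra Okafor resides in Istport. Met.
  (b) The amount in controversy is $20,800, within the USD 150,000 ceiling, so this disjunct is met. Condition met.
  (c) The plaintiff resides in Istport — that alternative is enough. Met.
  (d) The amount in controversy is USD 20,800, which meets the 15,000 dollars floor, so this disjunct is met. Met.
  (e) The claim is a tort claim, not a property claim — that alternative is enough. Met.
  → Every requirement is satisfied — jurisdiction.
The Civil Court of Rhorow:
  (a) The claim does not concern real property; no such written consent has been filed — every alternative fails. Condition not met.
  (b) The claim is a tort claim, which satisfies one of the alternatives. Met.
  (c) The plaintiff resides in Istport, which is not Rhorow. Met.
  (d) The claim is a tort claim, not a contract claim, so one alternative holds. Met.
  → No jurisdiction.
Courts with jurisdiction: the Circuit Court of Selmere, the Istport Court of Common Pleas — 2 in total.

2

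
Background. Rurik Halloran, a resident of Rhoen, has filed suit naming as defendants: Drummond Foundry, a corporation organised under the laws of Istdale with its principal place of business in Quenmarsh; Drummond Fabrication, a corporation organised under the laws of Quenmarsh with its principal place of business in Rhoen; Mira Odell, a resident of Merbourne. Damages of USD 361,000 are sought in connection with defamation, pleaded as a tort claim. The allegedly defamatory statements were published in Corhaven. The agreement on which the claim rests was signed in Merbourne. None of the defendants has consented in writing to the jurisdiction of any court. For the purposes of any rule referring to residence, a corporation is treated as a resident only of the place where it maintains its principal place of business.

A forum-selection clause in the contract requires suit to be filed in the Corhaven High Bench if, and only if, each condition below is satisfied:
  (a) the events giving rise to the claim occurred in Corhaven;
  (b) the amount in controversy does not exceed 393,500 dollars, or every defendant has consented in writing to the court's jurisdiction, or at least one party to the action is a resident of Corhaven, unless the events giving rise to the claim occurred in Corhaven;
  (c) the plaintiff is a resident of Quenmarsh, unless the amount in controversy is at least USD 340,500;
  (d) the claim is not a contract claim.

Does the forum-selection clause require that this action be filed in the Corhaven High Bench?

Yes

The Corhaven High Bench:
  (a) The operative events occurred in Corhaven. Satisfied.
  (b) The amount in controversy is 361,000 dollars, within the 393,500 dollars ceiling, which satisfies one of the alternatives. Condition met.
  (c) The plaintiff resides in Rhoen, not Quenmarsh. However, the amount in controversy is $361,000, which meets the 340,500 dollars floor, so the 'unless' proviso supplies this condition. Condition met.
  (d) The claim is a tort claim, not a contract claim. Satisfied.
  → The clause applies.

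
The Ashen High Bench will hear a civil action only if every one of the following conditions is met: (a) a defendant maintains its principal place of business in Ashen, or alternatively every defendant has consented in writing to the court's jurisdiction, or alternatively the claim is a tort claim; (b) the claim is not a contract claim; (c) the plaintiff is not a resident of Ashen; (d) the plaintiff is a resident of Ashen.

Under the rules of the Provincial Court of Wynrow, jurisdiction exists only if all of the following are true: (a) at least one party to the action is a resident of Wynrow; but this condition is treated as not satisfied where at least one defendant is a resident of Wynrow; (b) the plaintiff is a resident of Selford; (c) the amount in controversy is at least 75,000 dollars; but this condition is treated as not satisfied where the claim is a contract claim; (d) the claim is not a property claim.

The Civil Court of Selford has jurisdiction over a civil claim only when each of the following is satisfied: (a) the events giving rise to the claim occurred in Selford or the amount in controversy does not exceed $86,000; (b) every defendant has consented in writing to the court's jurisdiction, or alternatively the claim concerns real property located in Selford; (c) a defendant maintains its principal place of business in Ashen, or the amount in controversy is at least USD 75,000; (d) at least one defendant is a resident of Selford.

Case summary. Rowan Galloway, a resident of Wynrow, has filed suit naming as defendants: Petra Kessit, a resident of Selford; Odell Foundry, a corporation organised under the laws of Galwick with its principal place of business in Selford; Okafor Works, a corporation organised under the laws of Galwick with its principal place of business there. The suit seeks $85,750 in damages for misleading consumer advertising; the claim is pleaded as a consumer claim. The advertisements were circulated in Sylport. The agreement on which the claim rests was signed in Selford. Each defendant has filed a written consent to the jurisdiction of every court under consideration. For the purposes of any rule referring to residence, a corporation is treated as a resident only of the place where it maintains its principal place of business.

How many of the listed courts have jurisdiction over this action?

The Ashen High Bench:
  (a) Every defendant has filed written consent, so this disjunct is met. Condition met.
  (b) The claim is a consumer claim, not a contract claim. Met.
  (c) The plaintiff resides in Wynrow, which is not Ashen. Satisfied.
  (d) The plaintiff resides in Wynrow, not Ashen. Condition not met.
  → No jurisdiction.
The Provincial Court of Wynrow:
  (a) Rowan Galloway resides in Wynrow. The exception is not triggered, since no defendant resides in Wynrow (they reside in Selford, Selford, Galwick). Satisfied.
  (b) The plaintiff resides in Wynrow, not Selford. Condition not met.
  (c) The amount in controversy is 85,750 dollars, which meets the 75,000 dollars floor. And the carve-out is inapplicable — the claim is a consumer claim, not a contract claim. Satisfied.
  (d) The claim is a consumer claim, not a property claim. Condition met.
  → No jurisdiction.
The Civil Court of Selford:
  (a) The amount in controversy is USD 85,750, within the USD 86,000 ceiling, so one alternative holds. Met.
  (b) Every defendant has filed written consent, which satisfies one of the alternatives. Met.
  (c) The amount in controversy is $85,750, which meets the 75,000 dollars floor — that alternative is enough. Condition met.
  (d) Petra Kessit resides in Selford. Condition met.
  → Every requirement is satisfied — jurisdiction.
Courts with jurisdiction: the Civil Court of Selford — 1 in total.

1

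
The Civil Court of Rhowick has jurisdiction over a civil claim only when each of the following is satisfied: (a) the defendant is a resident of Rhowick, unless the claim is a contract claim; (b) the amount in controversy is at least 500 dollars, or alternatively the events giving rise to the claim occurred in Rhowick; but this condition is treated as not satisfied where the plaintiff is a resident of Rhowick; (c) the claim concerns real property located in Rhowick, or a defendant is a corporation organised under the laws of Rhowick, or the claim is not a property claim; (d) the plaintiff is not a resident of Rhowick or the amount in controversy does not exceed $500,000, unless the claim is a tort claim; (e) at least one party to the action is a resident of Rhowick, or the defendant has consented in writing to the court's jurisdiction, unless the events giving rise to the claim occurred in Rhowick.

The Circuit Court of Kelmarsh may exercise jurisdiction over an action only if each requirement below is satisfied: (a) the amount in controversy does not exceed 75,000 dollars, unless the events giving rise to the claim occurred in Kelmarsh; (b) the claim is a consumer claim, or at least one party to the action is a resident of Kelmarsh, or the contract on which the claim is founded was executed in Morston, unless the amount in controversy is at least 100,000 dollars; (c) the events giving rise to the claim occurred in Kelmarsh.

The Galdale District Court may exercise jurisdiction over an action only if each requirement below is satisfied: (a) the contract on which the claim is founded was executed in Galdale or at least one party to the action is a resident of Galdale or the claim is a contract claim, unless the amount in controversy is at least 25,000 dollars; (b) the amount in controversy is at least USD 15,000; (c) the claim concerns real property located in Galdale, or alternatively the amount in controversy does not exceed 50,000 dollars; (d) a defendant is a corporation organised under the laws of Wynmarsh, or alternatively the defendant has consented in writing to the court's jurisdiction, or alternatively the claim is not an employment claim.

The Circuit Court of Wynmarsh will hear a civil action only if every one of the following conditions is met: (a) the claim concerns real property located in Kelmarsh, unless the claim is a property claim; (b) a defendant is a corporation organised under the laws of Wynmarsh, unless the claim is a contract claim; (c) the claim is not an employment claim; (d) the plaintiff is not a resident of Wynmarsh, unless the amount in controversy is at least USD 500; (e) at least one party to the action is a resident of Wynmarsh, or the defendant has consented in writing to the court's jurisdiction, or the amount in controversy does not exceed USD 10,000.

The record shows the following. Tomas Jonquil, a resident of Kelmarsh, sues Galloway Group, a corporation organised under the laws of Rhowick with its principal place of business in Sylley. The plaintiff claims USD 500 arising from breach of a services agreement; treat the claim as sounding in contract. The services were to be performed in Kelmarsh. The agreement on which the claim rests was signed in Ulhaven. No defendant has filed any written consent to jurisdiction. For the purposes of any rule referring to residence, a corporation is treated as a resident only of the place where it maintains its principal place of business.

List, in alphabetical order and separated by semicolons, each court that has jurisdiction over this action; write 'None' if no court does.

The Civil Court of Rhowick:
  (a) The defendant resides in Sylley, not Rhowick. However, the claim is a contract claim, so the 'unless' proviso supplies this condition. Satisfied.
  (b) The amount in controversy is 500 dollars, which meets the 500 dollars floor, which satisfies one of the alternatives. The carve-out does not apply: the plaintiff resides in Kelmarsh, not Rhowick. Condition met.
  (c) Galloway Group is organised under the laws of Rhowick — that alternative is enough. Met.
  (d) The plaintiff resides in Kelmarsh, which is not Rhowick, which satisfies one of the alternatives. Met.
  (e) No party resides in Rhowick; no such written consent has been filed — no alternative holds. Nor does the 'unless' clause help: the operative events occurred in Kelmarsh, not Rhowick. Not met.
  → Not every requirement is met — no jurisdiction.
The Circuit Court of Kelmarsh:
  (a) The amount in controversy is 500 dollars, within the 75,000 dollars ceiling. Met.
  (b) Tomas Jonquil resides in Kelmarsh, which satisfies one of the alternatives. Condition met.
  (c) The operative events occurred in Kelmarsh. Satisfied.
  → The court has jurisdiction.
The Galdale District Court:
  (a) The claim is a contract claim, so one alternative holds. Condition met.
  (b) The amount in controversy is 500 dollars, below the 15,000 dollars floor. Fails.
  (c) The amount in controversy is $500, within the USD 50,000 ceiling, so this disjunct is met. Satisfied.
  (d) The claim is a contract claim, not an employment claim, so this disjunct is met. Condition met.
  → Not every requirement is met — no jurisdiction.
The Circuit Court of Wynmarsh:
  (a) The claim does not concern real property. The proviso offers no rescue either, since the claim is a contract claim, not a property claim. Fails.
  (b) The corporate defendant(s) are organised in Rhowick, not Wynmarsh. The proviso rescues it, though: the claim is a contract claim. Satisfied.
  (c) The claim is a contract claim, not an employment claim. Condition met.
  (d) The plaintiff resides in Kelmarsh, which is not Wynmarsh. Condition met.
  (e) The amount in controversy is USD 500, within the $10,000 ceiling, so one alternative holds. Met.
  → Not every requirement is met — no jurisdiction.

the Circuit Court of Kelmarsh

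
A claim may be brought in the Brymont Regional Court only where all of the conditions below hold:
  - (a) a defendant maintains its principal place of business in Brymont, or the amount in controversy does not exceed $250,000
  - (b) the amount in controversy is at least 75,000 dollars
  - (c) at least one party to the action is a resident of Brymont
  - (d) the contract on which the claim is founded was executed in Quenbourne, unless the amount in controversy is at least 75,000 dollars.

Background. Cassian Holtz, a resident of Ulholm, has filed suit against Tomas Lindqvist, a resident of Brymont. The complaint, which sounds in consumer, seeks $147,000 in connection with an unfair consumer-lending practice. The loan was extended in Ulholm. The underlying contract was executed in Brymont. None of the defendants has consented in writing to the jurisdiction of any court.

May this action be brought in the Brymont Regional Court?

The Brymont Regional Court:
  (a) The amount in controversy is 147,000 dollars, within the $250,000 ceiling, which satisfies one of the alternatives. Condition met.
  (b) The amount in controversy is 147,000 dollars, which meets the USD 75,000 floor. Condition met.
  (c) Tomas Lindqvist resides in Brymont. Satisfied.
  (d) The contract was executed in Brymont, not Quenbourne. However, the amount in controversy is 147,000 dollars, which meets the 75,000 dollars floor, so the 'unless' proviso supplies this condition. Met.
  → The court has jurisdiction.

Yes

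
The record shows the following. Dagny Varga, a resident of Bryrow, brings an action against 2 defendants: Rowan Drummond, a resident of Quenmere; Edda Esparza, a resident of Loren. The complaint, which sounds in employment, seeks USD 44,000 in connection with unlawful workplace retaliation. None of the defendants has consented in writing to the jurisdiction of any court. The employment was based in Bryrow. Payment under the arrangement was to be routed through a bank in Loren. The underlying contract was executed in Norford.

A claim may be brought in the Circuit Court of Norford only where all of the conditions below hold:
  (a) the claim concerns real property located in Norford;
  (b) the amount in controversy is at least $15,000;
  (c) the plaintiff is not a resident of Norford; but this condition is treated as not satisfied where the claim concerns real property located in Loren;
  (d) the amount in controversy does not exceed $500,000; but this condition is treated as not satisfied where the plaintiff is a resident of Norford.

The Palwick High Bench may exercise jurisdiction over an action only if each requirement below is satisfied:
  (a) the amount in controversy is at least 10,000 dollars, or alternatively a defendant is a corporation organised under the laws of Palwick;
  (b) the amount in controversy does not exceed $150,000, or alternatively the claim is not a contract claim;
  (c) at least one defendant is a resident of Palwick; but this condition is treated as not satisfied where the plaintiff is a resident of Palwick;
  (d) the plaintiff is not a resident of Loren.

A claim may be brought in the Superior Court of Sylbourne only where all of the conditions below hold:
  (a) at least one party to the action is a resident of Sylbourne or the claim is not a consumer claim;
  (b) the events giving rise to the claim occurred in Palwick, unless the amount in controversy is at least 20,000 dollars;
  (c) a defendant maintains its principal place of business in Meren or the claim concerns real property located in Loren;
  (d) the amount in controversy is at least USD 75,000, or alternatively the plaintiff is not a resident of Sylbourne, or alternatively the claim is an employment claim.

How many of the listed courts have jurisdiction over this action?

The Circuit Court of Norford:
  (a) The claim does not concern real property. Not met.
  (b) The amount in controversy is USD 44,000, which meets the USD 15,000 floor. Satisfied.
  (c) The plaintiff resides in Bryrow, which is not Norford. The carve-out does not apply: the claim does not concern real property. Met.
  (d) The amount in controversy is $44,000, within the $500,000 ceiling. The exception is not triggered, since the plaintiff resides in Bryrow, not Norford. Satisfied.
  → No jurisdiction.
The Palwick High Bench:
  (a) The amount in controversy is 44,000 dollars, which meets the $10,000 floor, so one alternative holds. Met.
  (b) The amount in controversy is 44,000 dollars, within the USD 150,000 ceiling, so this disjunct is met. Met.
  (c) No defendant resides in Palwick (they reside in Quenmere, Loren). Fails.
  (d) The plaintiff resides in Bryrow, which is not Loren. Met.
  → No jurisdiction.
The Superior Court of Sylbourne:
  (a) The claim is an employment claim, not a consumer claim — that alternative is enough. Satisfied.
  (b) The operative events occurred in Bryrow, not Palwick. However, the amount in controversy is 44,000 dollars, which meets the 20,000 dollars floor, so the 'unless' proviso supplies this condition. Condition met.
  (c) No defendant is a corporation; the claim does not concern real property — none of the alternatives is met. Not met.
  (d) The plaintiff resides in Bryrow, which is not Sylbourne, which satisfies one of the alternatives. Met.
  → Not every requirement is met — no jurisdiction.
No court satisfies all of its conditions.

0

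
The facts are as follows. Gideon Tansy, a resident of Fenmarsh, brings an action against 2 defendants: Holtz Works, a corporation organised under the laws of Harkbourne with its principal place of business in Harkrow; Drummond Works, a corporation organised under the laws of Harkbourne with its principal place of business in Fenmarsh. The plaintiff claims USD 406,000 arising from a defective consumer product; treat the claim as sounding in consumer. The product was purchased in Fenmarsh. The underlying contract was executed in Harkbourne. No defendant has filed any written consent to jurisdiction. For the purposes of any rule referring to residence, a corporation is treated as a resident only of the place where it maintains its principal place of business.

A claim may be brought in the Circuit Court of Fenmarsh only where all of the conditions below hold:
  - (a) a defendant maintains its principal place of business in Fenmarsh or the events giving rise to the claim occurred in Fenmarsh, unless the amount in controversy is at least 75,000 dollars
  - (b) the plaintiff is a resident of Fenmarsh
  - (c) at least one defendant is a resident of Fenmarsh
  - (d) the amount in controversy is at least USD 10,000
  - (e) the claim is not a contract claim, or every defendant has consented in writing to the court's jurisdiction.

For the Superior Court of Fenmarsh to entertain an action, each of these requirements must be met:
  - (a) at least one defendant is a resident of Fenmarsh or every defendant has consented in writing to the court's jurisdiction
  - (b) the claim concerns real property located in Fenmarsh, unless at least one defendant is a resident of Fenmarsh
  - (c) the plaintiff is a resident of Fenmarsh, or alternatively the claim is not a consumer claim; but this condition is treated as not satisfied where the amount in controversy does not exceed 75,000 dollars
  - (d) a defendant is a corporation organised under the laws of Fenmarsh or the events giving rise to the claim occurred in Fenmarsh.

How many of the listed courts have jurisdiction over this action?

2

The Circuit Court of Fenmarsh:
  (a) Drummond Works has its principal place of business in Fenmarsh, which satisfies one of the alternatives. Met.
  (b) The plaintiff resides in Fenmarsh. Met.
  (c) Drummond Works resides in Fenmarsh. Satisfied.
  (d) The amount in controversy is USD 406,000, which meets the 10,000 dollars floor. Condition met.
  (e) The claim is a consumer claim, not a contract claim, which satisfies one of the alternatives. Met.
  → The court has jurisdiction.
The Superior Court of Fenmarsh:
  (a) Drummond Works resides in Fenmarsh — that alternative is enough. Met.
  (b) The claim does not concern real property. However, Drummond Works resides in Fenmarsh, so the 'unless' proviso supplies this condition. Condition met.
  (c) The plaintiff resides in Fenmarsh — that alternative is enough. And the carve-out is inapplicable — the amount in controversy is 406,000 dollars, above the USD 75,000 ceiling. Satisfied.
  (d) The operative events occurred in Fenmarsh, so this disjunct is met. Met.
  → Every requirement is satisfied — jurisdiction.
Courts with jurisdiction: the Circuit Court of Fenmarsh, the Superior Court of Fenmarsh — 2 in total.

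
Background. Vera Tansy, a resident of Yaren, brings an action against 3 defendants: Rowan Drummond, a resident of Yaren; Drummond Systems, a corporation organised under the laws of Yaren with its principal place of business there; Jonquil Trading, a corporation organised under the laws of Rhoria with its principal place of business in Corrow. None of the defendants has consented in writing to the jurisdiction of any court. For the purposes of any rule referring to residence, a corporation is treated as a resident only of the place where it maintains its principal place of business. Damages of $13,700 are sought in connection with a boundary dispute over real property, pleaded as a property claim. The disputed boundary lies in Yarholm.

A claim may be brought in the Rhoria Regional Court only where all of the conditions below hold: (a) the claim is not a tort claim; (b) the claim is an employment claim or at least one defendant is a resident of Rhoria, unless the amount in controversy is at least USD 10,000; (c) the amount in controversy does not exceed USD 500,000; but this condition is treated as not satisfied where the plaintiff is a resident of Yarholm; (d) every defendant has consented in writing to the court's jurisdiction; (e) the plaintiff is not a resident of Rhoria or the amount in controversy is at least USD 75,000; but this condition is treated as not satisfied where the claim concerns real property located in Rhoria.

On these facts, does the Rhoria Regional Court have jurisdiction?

No

The Rhoria Regional Court:
  (a) The claim is a property claim, not a tort claim. Condition met.
  (b) The claim is a property claim, not an employment claim; no defendant resides in Rhoria (they reside in Yaren, Yaren, Corrow) — no alternative holds. However, the amount in controversy is $13,700, which meets the USD 10,000 floor, so the 'unless' proviso supplies this condition. Satisfied.
  (c) The amount in controversy is 13,700 dollars, within the 500,000 dollars ceiling. The carve-out does not apply: the plaintiff resides in Yaren, not Yarholm. Satisfied.
  (d) No such written consent has been filed. Fails.
  (e) The plaintiff resides in Yaren, which is not Rhoria, so this disjunct is met. The exception is not triggered, since the property lies in Yarholm, not Rhoria. Condition met.
  → At least one condition fails; no jurisdiction.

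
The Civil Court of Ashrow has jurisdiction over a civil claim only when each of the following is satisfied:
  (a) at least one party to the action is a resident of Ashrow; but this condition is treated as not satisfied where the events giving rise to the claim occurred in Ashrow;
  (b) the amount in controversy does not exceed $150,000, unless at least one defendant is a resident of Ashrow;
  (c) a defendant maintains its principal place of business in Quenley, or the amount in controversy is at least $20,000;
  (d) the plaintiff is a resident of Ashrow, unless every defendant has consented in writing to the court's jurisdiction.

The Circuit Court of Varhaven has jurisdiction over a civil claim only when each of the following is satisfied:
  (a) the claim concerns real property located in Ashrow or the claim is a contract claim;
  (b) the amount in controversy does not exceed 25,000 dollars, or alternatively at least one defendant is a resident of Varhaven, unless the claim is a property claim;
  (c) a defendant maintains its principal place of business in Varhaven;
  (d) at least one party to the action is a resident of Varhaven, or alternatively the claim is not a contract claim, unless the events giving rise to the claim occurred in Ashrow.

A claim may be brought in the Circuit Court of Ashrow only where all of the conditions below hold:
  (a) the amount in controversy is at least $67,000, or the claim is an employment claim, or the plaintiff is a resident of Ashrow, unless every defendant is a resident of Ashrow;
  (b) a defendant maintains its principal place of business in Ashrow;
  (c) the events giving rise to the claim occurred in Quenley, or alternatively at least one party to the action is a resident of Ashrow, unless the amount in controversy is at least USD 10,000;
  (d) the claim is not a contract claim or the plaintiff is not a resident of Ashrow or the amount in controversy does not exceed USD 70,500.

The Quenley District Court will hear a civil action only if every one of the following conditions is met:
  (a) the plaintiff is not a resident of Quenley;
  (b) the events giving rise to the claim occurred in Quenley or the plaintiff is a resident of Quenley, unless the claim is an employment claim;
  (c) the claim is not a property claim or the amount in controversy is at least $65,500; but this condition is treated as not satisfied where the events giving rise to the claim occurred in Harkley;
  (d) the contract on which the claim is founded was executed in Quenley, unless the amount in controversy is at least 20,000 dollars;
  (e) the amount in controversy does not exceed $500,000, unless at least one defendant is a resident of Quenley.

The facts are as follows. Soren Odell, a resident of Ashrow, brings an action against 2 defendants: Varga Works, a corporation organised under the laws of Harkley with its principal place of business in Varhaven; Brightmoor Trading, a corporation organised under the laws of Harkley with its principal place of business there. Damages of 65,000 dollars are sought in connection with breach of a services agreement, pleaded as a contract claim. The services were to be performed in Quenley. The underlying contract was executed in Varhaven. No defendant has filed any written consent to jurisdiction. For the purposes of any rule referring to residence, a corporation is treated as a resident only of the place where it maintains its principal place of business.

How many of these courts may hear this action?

3

The Civil Court of Ashrow:
  (a) Soren Odell resides in Ashrow. The exception is not triggered, since the operative events occurred in Quenley, not Ashrow. Satisfied.
  (b) The amount in controversy is USD 65,000, within the USD 150,000 ceiling. Condition met.
  (c) The amount in controversy is $65,000, which meets the USD 20,000 floor, so one alternative holds. Satisfied.
  (d) The plaintiff resides in Ashrow. Met.
  → Every requirement is satisfied — jurisdiction.
The Circuit Court of Varhaven:
  (a) The claim is a contract claim — that alternative is enough. Condition met.
  (b) Varga Works resides in Varhaven, so this disjunct is met. Satisfied.
  (c) Varga Works has its principal place of business in Varhaven. Met.
  (d) Varga Works resides in Varhaven, which satisfies one of the alternatives. Condition met.
  → Every requirement is satisfied — jurisdiction.
The Circuit Court of Ashrow:
  (a) The plaintiff resides in Ashrow, which satisfies one of the alternatives. Met.
  (b) The corporate defendant(s) have their principal place of business in Harkley, Varhaven, not Ashrow. Condition not met.
  (c) The operative events occurred in Quenley, which satisfies one of the alternatives. Condition met.
  (d) The amount in controversy is USD 65,000, within the USD 70,500 ceiling, which satisfies one of the alternatives. Met.
  → Not every requirement is met — no jurisdiction.
The Quenley District Court:
  (a) The plaintiff resides in Ashrow, which is not Quenley. Satisfied.
  (b) The operative events occurred in Quenley, which satisfies one of the alternatives. Met.
  (c) The claim is a contract claim, not a property claim — that alternative is enough. The exception is not triggered, since the operative events occurred in Quenley, not Harkley. Satisfied.
  (d) The contract was executed in Varhaven, not Quenley. But the amount in controversy is USD 65,000, which meets the 20,000 dollars floor, and the 'unless' clause therefore excuses the requirement. Satisfied.
  (e) The amount in controversy is 65,000 dollars, within the USD 500,000 ceiling. Met.
  → Every requirement is satisfied — jurisdiction.
Courts with jurisdiction: the Civil Court of Ashrow, the Circuit Court of Varhaven, the Quenley District Court — 3 in total.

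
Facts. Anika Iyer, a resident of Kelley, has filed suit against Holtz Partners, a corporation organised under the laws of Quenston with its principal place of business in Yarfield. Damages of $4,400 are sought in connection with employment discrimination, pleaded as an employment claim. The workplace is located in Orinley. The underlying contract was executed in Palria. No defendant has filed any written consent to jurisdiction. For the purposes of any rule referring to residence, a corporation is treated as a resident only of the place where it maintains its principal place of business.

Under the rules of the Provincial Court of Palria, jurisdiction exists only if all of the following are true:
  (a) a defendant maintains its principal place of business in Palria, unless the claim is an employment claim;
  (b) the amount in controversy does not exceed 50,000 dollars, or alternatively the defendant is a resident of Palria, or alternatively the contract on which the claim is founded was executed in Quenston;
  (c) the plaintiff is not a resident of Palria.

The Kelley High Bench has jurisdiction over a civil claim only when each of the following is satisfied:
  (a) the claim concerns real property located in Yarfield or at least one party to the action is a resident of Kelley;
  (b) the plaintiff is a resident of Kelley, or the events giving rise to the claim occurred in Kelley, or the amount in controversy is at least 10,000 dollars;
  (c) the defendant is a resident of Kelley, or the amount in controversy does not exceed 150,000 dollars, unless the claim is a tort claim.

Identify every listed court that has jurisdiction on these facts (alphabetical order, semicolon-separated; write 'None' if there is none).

The Provincial Court of Palria:
  (a) The corporate defendant(s) have their principal place of business in Yarfield, not Palria. However, the claim is an employment claim, so the 'unless' proviso supplies this condition. Met.
  (b) The amount in controversy is $4,400, within the USD 50,000 ceiling, so this disjunct is met. Met.
  (c) The plaintiff resides in Kelley, which is not Palria. Met.
  → Every requirement is satisfied — jurisdiction.
The Kelley High Bench:
  (a) Anika Iyer resides in Kelley — that alternative is enough. Met.
  (b) The plaintiff resides in Kelley, so this disjunct is met. Satisfied.
  (c) The amount in controversy is 4,400 dollars, within the 150,000 dollars ceiling, so one alternative holds. Condition met.
  → All conditions met; jurisdiction exists.

the Kelley High Bench; the Provincial Court of Palria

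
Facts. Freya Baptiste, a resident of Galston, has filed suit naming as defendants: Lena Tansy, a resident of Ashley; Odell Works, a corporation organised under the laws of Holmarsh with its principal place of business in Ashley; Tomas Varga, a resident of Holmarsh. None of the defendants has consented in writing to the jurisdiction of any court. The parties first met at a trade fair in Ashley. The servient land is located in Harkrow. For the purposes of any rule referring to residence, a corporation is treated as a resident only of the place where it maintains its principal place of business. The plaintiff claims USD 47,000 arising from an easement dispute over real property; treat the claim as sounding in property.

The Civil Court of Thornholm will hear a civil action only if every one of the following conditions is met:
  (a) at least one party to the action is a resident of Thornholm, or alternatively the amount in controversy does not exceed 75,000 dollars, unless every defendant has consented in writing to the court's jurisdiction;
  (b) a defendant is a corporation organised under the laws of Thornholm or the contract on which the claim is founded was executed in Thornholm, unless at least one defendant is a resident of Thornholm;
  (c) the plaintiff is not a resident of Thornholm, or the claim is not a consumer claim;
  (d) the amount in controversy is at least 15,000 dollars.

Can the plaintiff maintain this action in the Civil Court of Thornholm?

The Civil Court of Thornholm:
  (a) The amount in controversy is $47,000, within the 75,000 dollars ceiling — that alternative is enough. Satisfied.
  (b) The corporate defendant(s) are organised in Holmarsh, not Thornholm; no contract (and hence no place of execution) is alleged — no alternative holds. Nor does the 'unless' clause help: no defendant resides in Thornholm (they reside in Ashley, Ashley, Holmarsh). Condition not met.
  (c) The plaintiff resides in Galston, which is not Thornholm, so one alternative holds. Met.
  (d) The amount in controversy is USD 47,000, which meets the 15,000 dollars floor. Satisfied.
  → No jurisdiction.

No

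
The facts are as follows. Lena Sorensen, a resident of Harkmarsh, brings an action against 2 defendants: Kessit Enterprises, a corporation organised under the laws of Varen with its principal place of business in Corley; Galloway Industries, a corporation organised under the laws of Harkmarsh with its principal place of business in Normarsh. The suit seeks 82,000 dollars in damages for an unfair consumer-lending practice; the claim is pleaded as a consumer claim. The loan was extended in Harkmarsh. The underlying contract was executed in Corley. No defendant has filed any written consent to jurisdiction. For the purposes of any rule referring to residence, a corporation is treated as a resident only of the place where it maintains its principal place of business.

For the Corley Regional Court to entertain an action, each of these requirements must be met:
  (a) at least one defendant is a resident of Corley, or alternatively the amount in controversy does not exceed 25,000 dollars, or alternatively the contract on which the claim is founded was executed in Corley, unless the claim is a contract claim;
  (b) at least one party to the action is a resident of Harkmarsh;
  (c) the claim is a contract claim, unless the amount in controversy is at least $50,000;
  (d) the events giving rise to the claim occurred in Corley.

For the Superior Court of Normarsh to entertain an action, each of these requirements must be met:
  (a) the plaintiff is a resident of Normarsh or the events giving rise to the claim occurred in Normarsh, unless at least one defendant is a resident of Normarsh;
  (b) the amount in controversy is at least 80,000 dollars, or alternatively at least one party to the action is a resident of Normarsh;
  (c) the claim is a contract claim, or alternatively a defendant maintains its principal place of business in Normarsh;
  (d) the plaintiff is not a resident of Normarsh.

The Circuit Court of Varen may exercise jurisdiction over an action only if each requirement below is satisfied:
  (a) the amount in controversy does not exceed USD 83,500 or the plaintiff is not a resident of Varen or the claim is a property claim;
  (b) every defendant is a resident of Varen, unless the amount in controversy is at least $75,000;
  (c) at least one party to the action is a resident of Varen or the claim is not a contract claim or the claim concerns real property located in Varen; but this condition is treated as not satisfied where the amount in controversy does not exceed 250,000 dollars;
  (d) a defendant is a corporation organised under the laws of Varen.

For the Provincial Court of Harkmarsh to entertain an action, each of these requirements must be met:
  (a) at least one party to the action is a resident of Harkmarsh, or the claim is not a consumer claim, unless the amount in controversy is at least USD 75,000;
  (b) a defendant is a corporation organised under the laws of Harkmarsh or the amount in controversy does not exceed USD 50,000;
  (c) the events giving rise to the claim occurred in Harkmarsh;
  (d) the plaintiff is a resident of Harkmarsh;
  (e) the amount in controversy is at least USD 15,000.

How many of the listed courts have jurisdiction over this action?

The Corley Regional Court:
  (a) Kessit Enterprises resides in Corley, which satisfies one of the alternatives. Condition met.
  (b) Lena Sorensen resides in Harkmarsh. Met.
  (c) The claim is a consumer claim, not a contract claim. But the amount in controversy is 82,000 dollars, which meets the USD 50,000 floor, and the 'unless' clause therefore excuses the requirement. Satisfied.
  (d) The operative events occurred in Harkmarsh, not Corley. Not satisfied.
  → The court lacks jurisdiction.
The Superior Court of Normarsh:
  (a) The plaintiff resides in Harkmarsh, not Normarsh; the operative events occurred in Harkmarsh, not Normarsh — none of the alternatives is met. But Galloway Industries resides in Normarsh, and the 'unless' clause therefore excuses the requirement. Condition met.
  (b) The amount in controversy is 82,000 dollars, which meets the USD 80,000 floor, which satisfies one of the alternatives. Condition met.
  (c) Galloway Industries has its principal place of business in Normarsh, so this disjunct is met. Met.
  (d) The plaintiff resides in Harkmarsh, which is not Normarsh. Met.
  → The court has jurisdiction.
The Circuit Court of Varen:
  (a) The amount in controversy is $82,000, within the 83,500 dollars ceiling — that alternative is enough. Satisfied.
  (b) The defendants reside as follows — Kessit Enterprises in Corley, Galloway Industries in Normarsh — not all in Varen. The proviso rescues it, though: the amount in controversy is $82,000, which meets the USD 75,000 floor. Satisfied.
  (c) The claim is a consumer claim, not a contract claim, so one alternative holds. But the carve-out bites: the amount in controversy is $82,000, within the USD 250,000 ceiling. Not satisfied.
  (d) Kessit Enterprises is organised under the laws of Varen. Met.
  → No jurisdiction.
The Provincial Court of Harkmarsh:
  (a) Lena Sorensen resides in Harkmarsh, so this disjunct is met. Condition met.
  (b) Galloway Industries is organised under the laws of Harkmarsh, so one alternative holds. Met.
  (c) The operative events occurred in Harkmarsh. Condition met.
  (d) The plaintiff resides in Harkmarsh. Condition met.
  (e) The amount in controversy is $82,000, which meets the 15,000 dollars floor. Condition met.
  → Every requirement is satisfied — jurisdiction.
Courts with jurisdiction: the Superior Court of Normarsh, the Provincial Court of Harkmarsh — 2 in total.

2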